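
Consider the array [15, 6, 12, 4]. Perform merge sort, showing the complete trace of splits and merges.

Merge sort trace:

Split: [15, 6, 12, 4] -> [15, 6] and [12, 4]
  Split: [15, 6] -> [15] and [6]
  Merge: [15] + [6] -> [6, 15]
  Split: [12, 4] -> [12] and [4]
  Merge: [12] + [4] -> [4, 12]
Merge: [6, 15] + [4, 12] -> [4, 6, 12, 15]

Final sorted array: [4, 6, 12, 15]

The merge sort proceeds by recursively splitting the array and merging sorted halves.
After all merges, the sorted array is [4, 6, 12, 15].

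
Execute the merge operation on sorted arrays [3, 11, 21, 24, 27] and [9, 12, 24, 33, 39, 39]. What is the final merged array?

Merging process:

Compare 3 vs 9: take 3 from left. Merged: [3]
Compare 11 vs 9: take 9 from right. Merged: [3, 9]
Compare 11 vs 12: take 11 from left. Merged: [3, 9, 11]
Compare 21 vs 12: take 12 from right. Merged: [3, 9, 11, 12]
Compare 21 vs 24: take 21 from left. Merged: [3, 9, 11, 12, 21]
Compare 24 vs 24: take 24 from left. Merged: [3, 9, 11, 12, 21, 24]
Compare 27 vs 24: take 24 from right. Merged: [3, 9, 11, 12, 21, 24, 24]
Compare 27 vs 33: take 27 from left. Merged: [3, 9, 11, 12, 21, 24, 24, 27]
Append remaining from right: [33, 39, 39]. Merged: [3, 9, 11, 12, 21, 24, 24, 27, 33, 39, 39]

Final merged array: [3, 9, 11, 12, 21, 24, 24, 27, 33, 39, 39]
Total comparisons: 8

The merged array is [3, 9, 11, 12, 21, 24, 24, 27, 33, 39, 39], requiring 8 comparisons. The merge step runs in O(n) time where n is the total number of elements.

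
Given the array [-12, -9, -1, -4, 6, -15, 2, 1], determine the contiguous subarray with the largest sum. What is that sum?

Using Kadane's algorithm on [-12, -9, -1, -4, 6, -15, 2, 1]:

Scanning through the array:
Position 1 (value -9): max_ending_here = -9, max_so_far = -9
Position 2 (value -1): max_ending_here = -1, max_so_far = -1
Position 3 (value -4): max_ending_here = -4, max_so_far = -1
Position 4 (value 6): max_ending_here = 6, max_so_far = 6
Position 5 (value -15): max_ending_here = -9, max_so_far = 6
Position 6 (value 2): max_ending_here = 2, max_so_far = 6
Position 7 (value 1): max_ending_here = 3, max_so_far = 6

Maximum subarray: [6]
Maximum sum: 6

The maximum subarray is [6] with sum 6. This subarray runs from index 4 to index 4.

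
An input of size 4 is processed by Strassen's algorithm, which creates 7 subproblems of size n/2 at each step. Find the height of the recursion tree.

For divide and conquer with division factor 2:

Problem sizes at each level:
Level 0: 4
Level 1: 2
Level 2: 1

The root is level 0 and the size-1 base case is level 2 (the tree spans levels 0 through 2, i.e. 3 levels counting the root), so the depth is the number of divisions: log_2(4) = 2

The recursion tree depth is log_2(4) = 2. At each level, the problem size is divided by 2, so it takes 2 divisions to reduce to a base case of size 1. The algorithm makes 7 recursive calls at each level.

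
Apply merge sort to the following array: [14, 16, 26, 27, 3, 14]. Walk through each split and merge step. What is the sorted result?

Merge sort trace:

Split: [14, 16, 26, 27, 3, 14] -> [14, 16, 26] and [27, 3, 14]
  Split: [14, 16, 26] -> [14] and [16, 26]
    Split: [16, 26] -> [16] and [26]
    Merge: [16] + [26] -> [16, 26]
  Merge: [14] + [16, 26] -> [14, 16, 26]
  Split: [27, 3, 14] -> [27] and [3, 14]
    Split: [3, 14] -> [3] and [14]
    Merge: [3] + [14] -> [3, 14]
  Merge: [27] + [3, 14] -> [3, 14, 27]
Merge: [14, 16, 26] + [3, 14, 27] -> [3, 14, 14, 16, 26, 27]

Final sorted array: [3, 14, 14, 16, 26, 27]

The merge sort proceeds by recursively splitting the array and merging sorted halves.
After all merges, the sorted array is [3, 14, 14, 16, 26, 27].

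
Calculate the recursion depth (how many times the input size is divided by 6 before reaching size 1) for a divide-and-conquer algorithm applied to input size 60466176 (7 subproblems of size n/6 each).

For divide and conquer with division factor 6:

Problem sizes at each level:
Level 0: 60466176
Level 1: 10077696
Level 2: 1679616
Level 3: 279936
Level 4: 46656
Level 5: 7776
Level 6: 1296
Level 7: 216
Level 8: 36
Level 9: 6
Level 10: 1

The root is level 0 and the size-1 base case is level 10 (the tree spans levels 0 through 10, i.e. 11 levels counting the root), so the depth is the number of divisions: log_6(60466176) = 10

The recursion tree depth is log_6(60466176) = 10. At each level, the problem size is divided by 6, so it takes 10 divisions to reduce to a base case of size 1. The algorithm makes 7 recursive calls at each level.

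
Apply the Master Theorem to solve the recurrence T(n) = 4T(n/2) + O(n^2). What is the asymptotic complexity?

Master Theorem for T(n) = 4T(n/2) + O(n^2):

a = 4, b = 2, c = 2
log_b(a) = log_2(4) = 2.0000

Case 2: c = 2 = log_2(4) = 2.0000
T(n) = O(n^2 log n) = O(n^2 log n)

For T(n) = 4T(n/2) + O(n^2): log_2(4) = 2.0000. This is Case 2 of the Master Theorem (c = log_b(a), equal work at all levels), giving O(n^2 log n).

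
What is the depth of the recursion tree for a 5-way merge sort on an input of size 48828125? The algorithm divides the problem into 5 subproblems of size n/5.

For divide and conquer with division factor 5:

Problem sizes at each level:
Level 0: 48828125
Level 1: 9765625
Level 2: 1953125
Level 3: 390625
Level 4: 78125
Level 5: 15625
Level 6: 3125
Level 7: 625
Level 8: 125
Level 9: 25
Level 10: 5
Level 11: 1

The root is level 0 and the size-1 base case is level 11 (the tree spans levels 0 through 11, i.e. 12 levels counting the root), so the depth is the number of divisions: log_5(48828125) = 11

The recursion tree depth is log_5(48828125) = 11. At each level, the problem size is divided by 5, so it takes 11 divisions to reduce to a base case of size 1. The algorithm makes 5 recursive calls at each level.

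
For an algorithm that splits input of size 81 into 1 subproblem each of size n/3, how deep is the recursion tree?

For divide and conquer with division factor 3:

Problem sizes at each level:
Level 0: 81
Level 1: 27
Level 2: 9
Level 3: 3
Level 4: 1

The root is level 0 and the size-1 base case is level 4 (the tree spans levels 0 through 4, i.e. 5 levels counting the root), so the depth is the number of divisions: log_3(81) = 4

The recursion tree depth is log_3(81) = 4. At each level, the problem size is divided by 3, so it takes 4 divisions to reduce to a base case of size 1. The algorithm makes 1 recursive call at each level.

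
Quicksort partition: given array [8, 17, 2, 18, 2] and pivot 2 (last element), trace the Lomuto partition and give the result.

Lomuto partition with pivot = 2:

Initial array: [8, 17, 2, 18, 2]

arr[0]=8 > 2: no swap
arr[1]=17 > 2: no swap
arr[2]=2 <= 2: swap with position 0, array becomes [2, 17, 8, 18, 2]
arr[3]=18 > 2: no swap

Place pivot at position 1: [2, 2, 8, 18, 17]
Pivot position: 1

After partitioning with pivot 2, the array becomes [2, 2, 8, 18, 17]. The pivot is placed at index 1. All elements to the left of the pivot are <= 2, and all elements to the right are > 2.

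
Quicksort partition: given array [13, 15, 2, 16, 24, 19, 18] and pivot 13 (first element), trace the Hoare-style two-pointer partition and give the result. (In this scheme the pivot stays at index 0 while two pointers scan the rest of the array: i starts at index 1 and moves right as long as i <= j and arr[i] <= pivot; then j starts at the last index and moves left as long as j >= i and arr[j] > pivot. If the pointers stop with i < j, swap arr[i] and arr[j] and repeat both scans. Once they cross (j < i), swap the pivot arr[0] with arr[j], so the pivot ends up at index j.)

Hoare-style two-pointer partition with pivot = 13:

Initial array: [13, 15, 2, 16, 24, 19, 18]

Pointers start at i = 1, j = 6.
i stops at index 1 (arr[1]=15 > 13), j stops at index 2 (arr[2]=2 <= 13): swap arr[1] and arr[2], array becomes [13, 2, 15, 16, 24, 19, 18]
i ends at 2, j ends at 1: the pointers have crossed (j < i), so scanning stops.

Swap pivot arr[0] with arr[1] to place pivot at position 1: [2, 13, 15, 16, 24, 19, 18]
Pivot position: 1

After partitioning with pivot 13, the array becomes [2, 13, 15, 16, 24, 19, 18]. The pivot is placed at index 1. All elements to the left of the pivot are <= 13, and all elements to the right are > 13.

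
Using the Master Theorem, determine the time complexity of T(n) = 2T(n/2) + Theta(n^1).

Master Theorem for T(n) = 2T(n/2) + O(n^1):

a = 2, b = 2, c = 1
log_b(a) = log_2(2) = 1.0000

Case 2: c = 1 = log_2(2) = 1.0000
T(n) = O(n^1 log n) = O(n log n)

For T(n) = 2T(n/2) + O(n^1): log_2(2) = 1.0000. This is Case 2 of the Master Theorem (c = log_b(a), equal work at all levels), giving O(n log n).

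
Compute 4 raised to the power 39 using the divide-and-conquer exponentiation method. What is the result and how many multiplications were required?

Computing 4^39 by squaring (build up from 4^1; each line after the first costs one multiplication):

4^1 = 4
4^2 = (4^1)^2 = 4^2 = 16
4^4 = (4^2)^2 = 16^2 = 256
4^8 = (4^4)^2 = 256^2 = 65536
4^9 = 4 * 4^8 = 4 * 65536 = 262144
4^18 = (4^9)^2 = 262144^2 = 68719476736
4^19 = 4 * 4^18 = 4 * 68719476736 = 274877906944
4^38 = (4^19)^2 = 274877906944^2 = 75557863725914323419136
4^39 = 4 * 4^38 = 4 * 75557863725914323419136 = 302231454903657293676544

Result: 302231454903657293676544
Multiplications needed: 8 (8 lines after 4^1)

4^39 = 302231454903657293676544. Using exponentiation by squaring, this requires 8 multiplications. The key idea: if the exponent is even, square the half-power; if odd, multiply by the base once.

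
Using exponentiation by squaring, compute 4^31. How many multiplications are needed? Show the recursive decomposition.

Computing 4^31 by squaring (build up from 4^1; each line after the first costs one multiplication):

4^1 = 4
4^2 = (4^1)^2 = 4^2 = 16
4^3 = 4 * 4^2 = 4 * 16 = 64
4^6 = (4^3)^2 = 64^2 = 4096
4^7 = 4 * 4^6 = 4 * 4096 = 16384
4^14 = (4^7)^2 = 16384^2 = 268435456
4^15 = 4 * 4^14 = 4 * 268435456 = 1073741824
4^30 = (4^15)^2 = 1073741824^2 = 1152921504606846976
4^31 = 4 * 4^30 = 4 * 1152921504606846976 = 4611686018427387904

Result: 4611686018427387904
Multiplications needed: 8 (8 lines after 4^1)

4^31 = 4611686018427387904. Using exponentiation by squaring, this requires 8 multiplications. The key idea: if the exponent is even, square the half-power; if odd, multiply by the base once.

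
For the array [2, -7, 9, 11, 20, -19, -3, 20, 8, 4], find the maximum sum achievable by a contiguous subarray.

Using Kadane's algorithm on [2, -7, 9, 11, 20, -19, -3, 20, 8, 4]:

Scanning through the array:
Position 1 (value -7): max_ending_here = -5, max_so_far = 2
Position 2 (value 9): max_ending_here = 9, max_so_far = 9
Position 3 (value 11): max_ending_here = 20, max_so_far = 20
Position 4 (value 20): max_ending_here = 40, max_so_far = 40
Position 5 (value -19): max_ending_here = 21, max_so_far = 40
Position 6 (value -3): max_ending_here = 18, max_so_far = 40
Position 7 (value 20): max_ending_here = 38, max_so_far = 40
Position 8 (value 8): max_ending_here = 46, max_so_far = 46
Position 9 (value 4): max_ending_here = 50, max_so_far = 50

Maximum subarray: [9, 11, 20, -19, -3, 20, 8, 4]
Maximum sum: 50

The maximum subarray is [9, 11, 20, -19, -3, 20, 8, 4] with sum 50. This subarray runs from index 2 to index 9.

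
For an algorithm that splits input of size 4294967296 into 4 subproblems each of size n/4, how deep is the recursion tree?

For divide and conquer with division factor 4:

Problem sizes at each level:
Level 0: 4294967296
Level 1: 1073741824
Level 2: 268435456
Level 3: 67108864
Level 4: 16777216
Level 5: 4194304
Level 6: 1048576
Level 7: 262144
Level 8: 65536
Level 9: 16384
Level 10: 4096
Level 11: 1024
Level 12: 256
Level 13: 64
Level 14: 16
Level 15: 4
Level 16: 1

The root is level 0 and the size-1 base case is level 16 (the tree spans levels 0 through 16, i.e. 17 levels counting the root), so the depth is the number of divisions: log_4(4294967296) = 16

The recursion tree depth is log_4(4294967296) = 16. At each level, the problem size is divided by 4, so it takes 16 divisions to reduce to a base case of size 1. The algorithm makes 4 recursive calls at each level.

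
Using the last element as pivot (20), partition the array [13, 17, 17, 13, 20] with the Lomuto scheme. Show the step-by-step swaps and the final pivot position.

Lomuto partition with pivot = 20:

Initial array: [13, 17, 17, 13, 20]

arr[0]=13 <= 20: swap with position 0, array becomes [13, 17, 17, 13, 20]
arr[1]=17 <= 20: swap with position 1, array becomes [13, 17, 17, 13, 20]
arr[2]=17 <= 20: swap with position 2, array becomes [13, 17, 17, 13, 20]
arr[3]=13 <= 20: swap with position 3, array becomes [13, 17, 17, 13, 20]

Place pivot at position 4: [13, 17, 17, 13, 20]
Pivot position: 4

After partitioning with pivot 20, the array becomes [13, 17, 17, 13, 20]. The pivot is placed at index 4. All elements to the left of the pivot are <= 20, and all elements to the right are > 20.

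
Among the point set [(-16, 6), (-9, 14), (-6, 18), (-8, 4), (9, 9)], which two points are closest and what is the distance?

Computing all pairwise distances among 5 points:

d((-16, 6), (-9, 14)) = 10.6301
d((-16, 6), (-6, 18)) = 15.6205
d((-16, 6), (-8, 4)) = 8.2462
d((-16, 6), (9, 9)) = 25.1794
d((-9, 14), (-6, 18)) = 5.0 <-- minimum
d((-9, 14), (-8, 4)) = 10.0499
d((-9, 14), (9, 9)) = 18.6815
d((-6, 18), (-8, 4)) = 14.1421
d((-6, 18), (9, 9)) = 17.4929
d((-8, 4), (9, 9)) = 17.72

Closest pair: (-9, 14) and (-6, 18) with distance 5.0

The closest pair is (-9, 14) and (-6, 18) with Euclidean distance 5.0. For 5 points, brute-force pairwise comparison is shown above. For large n, the divide-and-conquer algorithm (sort by x, recurse on halves, check the dividing strip) achieves O(n log n).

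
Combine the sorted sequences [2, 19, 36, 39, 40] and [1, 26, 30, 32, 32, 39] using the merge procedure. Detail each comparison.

Merging process:

Compare 2 vs 1: take 1 from right. Merged: [1]
Compare 2 vs 26: take 2 from left. Merged: [1, 2]
Compare 19 vs 26: take 19 from left. Merged: [1, 2, 19]
Compare 36 vs 26: take 26 from right. Merged: [1, 2, 19, 26]
Compare 36 vs 30: take 30 from right. Merged: [1, 2, 19, 26, 30]
Compare 36 vs 32: take 32 from right. Merged: [1, 2, 19, 26, 30, 32]
Compare 36 vs 32: take 32 from right. Merged: [1, 2, 19, 26, 30, 32, 32]
Compare 36 vs 39: take 36 from left. Merged: [1, 2, 19, 26, 30, 32, 32, 36]
Compare 39 vs 39: take 39 from left. Merged: [1, 2, 19, 26, 30, 32, 32, 36, 39]
Compare 40 vs 39: take 39 from right. Merged: [1, 2, 19, 26, 30, 32, 32, 36, 39, 39]
Append remaining from left: [40]. Merged: [1, 2, 19, 26, 30, 32, 32, 36, 39, 39, 40]

Final merged array: [1, 2, 19, 26, 30, 32, 32, 36, 39, 39, 40]
Total comparisons: 10

The merged array is [1, 2, 19, 26, 30, 32, 32, 36, 39, 39, 40], requiring 10 comparisons. The merge step runs in O(n) time where n is the total number of elements.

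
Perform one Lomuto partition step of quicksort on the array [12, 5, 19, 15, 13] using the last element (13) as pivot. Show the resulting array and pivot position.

Lomuto partition with pivot = 13:

Initial array: [12, 5, 19, 15, 13]

arr[0]=12 <= 13: swap with position 0, array becomes [12, 5, 19, 15, 13]
arr[1]=5 <= 13: swap with position 1, array becomes [12, 5, 19, 15, 13]
arr[2]=19 > 13: no swap
arr[3]=15 > 13: no swap

Place pivot at position 2: [12, 5, 13, 15, 19]
Pivot position: 2

After partitioning with pivot 13, the array becomes [12, 5, 13, 15, 19]. The pivot is placed at index 2. All elements to the left of the pivot are <= 13, and all elements to the right are > 13.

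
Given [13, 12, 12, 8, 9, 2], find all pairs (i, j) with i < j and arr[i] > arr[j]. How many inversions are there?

Finding inversions in [13, 12, 12, 8, 9, 2]:

(0, 1): arr[0]=13 > arr[1]=12
(0, 2): arr[0]=13 > arr[2]=12
(0, 3): arr[0]=13 > arr[3]=8
(0, 4): arr[0]=13 > arr[4]=9
(0, 5): arr[0]=13 > arr[5]=2
(1, 3): arr[1]=12 > arr[3]=8
(1, 4): arr[1]=12 > arr[4]=9
(1, 5): arr[1]=12 > arr[5]=2
(2, 3): arr[2]=12 > arr[3]=8
(2, 4): arr[2]=12 > arr[4]=9
(2, 5): arr[2]=12 > arr[5]=2
(3, 5): arr[3]=8 > arr[5]=2
(4, 5): arr[4]=9 > arr[5]=2

Total inversions: 13

The array has 13 inversion(s): (0,1), (0,2), (0,3), (0,4), (0,5), (1,3), (1,4), (1,5), (2,3), (2,4), (2,5), (3,5), (4,5). Each pair (i,j) satisfies i < j and arr[i] > arr[j].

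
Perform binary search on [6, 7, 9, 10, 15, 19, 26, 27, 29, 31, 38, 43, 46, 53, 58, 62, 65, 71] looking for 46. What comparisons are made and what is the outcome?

Binary search for 46 in [6, 7, 9, 10, 15, 19, 26, 27, 29, 31, 38, 43, 46, 53, 58, 62, 65, 71]:

lo=0, hi=17, mid=8, arr[mid]=29 -> 29 < 46, search right half
lo=9, hi=17, mid=13, arr[mid]=53 -> 53 > 46, search left half
lo=9, hi=12, mid=10, arr[mid]=38 -> 38 < 46, search right half
lo=11, hi=12, mid=11, arr[mid]=43 -> 43 < 46, search right half
lo=12, hi=12, mid=12, arr[mid]=46 -> Found target at index 12!

Binary search finds 46 at index 12 after 5 comparisons. The search repeatedly halves the search space by comparing with the middle element.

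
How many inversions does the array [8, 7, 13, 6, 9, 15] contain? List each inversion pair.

Finding inversions in [8, 7, 13, 6, 9, 15]:

(0, 1): arr[0]=8 > arr[1]=7
(0, 3): arr[0]=8 > arr[3]=6
(1, 3): arr[1]=7 > arr[3]=6
(2, 3): arr[2]=13 > arr[3]=6
(2, 4): arr[2]=13 > arr[4]=9

Total inversions: 5

The array has 5 inversion(s): (0,1), (0,3), (1,3), (2,3), (2,4). Each pair (i,j) satisfies i < j and arr[i] > arr[j].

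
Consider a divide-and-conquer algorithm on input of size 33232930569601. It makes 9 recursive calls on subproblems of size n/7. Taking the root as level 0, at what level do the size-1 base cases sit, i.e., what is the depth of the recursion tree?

For divide and conquer with division factor 7:

Problem sizes at each level:
Level 0: 33232930569601
Level 1: 4747561509943
Level 2: 678223072849
Level 3: 96889010407
Level 4: 13841287201
Level 5: 1977326743
Level 6: 282475249
Level 7: 40353607
Level 8: 5764801
Level 9: 823543
Level 10: 117649
Level 11: 16807
Level 12: 2401
Level 13: 343
Level 14: 49
Level 15: 7
Level 16: 1

The root is level 0 and the size-1 base case is level 16 (the tree spans levels 0 through 16, i.e. 17 levels counting the root), so the depth is the number of divisions: log_7(33232930569601) = 16

The recursion tree depth is log_7(33232930569601) = 16. At each level, the problem size is divided by 7, so it takes 16 divisions to reduce to a base case of size 1. The algorithm makes 9 recursive calls at each level.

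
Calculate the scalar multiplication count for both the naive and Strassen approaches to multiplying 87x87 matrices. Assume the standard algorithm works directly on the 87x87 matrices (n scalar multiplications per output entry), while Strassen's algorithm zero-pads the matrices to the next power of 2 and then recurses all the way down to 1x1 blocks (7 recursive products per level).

Matrix multiplication for 87x87 matrices:

Strassen's algorithm requires power-of-2 dimensions. Pad 87x87 to 128x128 (next power of 2).

Standard algorithm: 87^3 = 658503 multiplications
Strassen's algorithm: 7^(log2(128)) = 7^7 = 823543 multiplications
Difference: 658503 - 823543 = -165040 (Strassen uses MORE here due to padding overhead — for small or just-over-power-of-2 n, padding can outweigh the per-level savings)

Standard: 658503 multiplications (87^3). Strassen: 823543 multiplications (7^7, after padding to 128x128). Strassen reduces 8 recursive multiplications to 7 at each level.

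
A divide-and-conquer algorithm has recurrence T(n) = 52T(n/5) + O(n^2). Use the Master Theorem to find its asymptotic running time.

Master Theorem for T(n) = 52T(n/5) + O(n^2):

a = 52, b = 5, c = 2
log_b(a) = log_5(52) = 2.4550

Case 1: c = 2 < log_5(52) = 2.4550
T(n) = O(n^(log_5 52))

For T(n) = 52T(n/5) + O(n^2): log_5(52) = 2.4550. This is Case 1 of the Master Theorem (c < log_b(a), work dominated by leaves), giving O(n^(log_5 52)).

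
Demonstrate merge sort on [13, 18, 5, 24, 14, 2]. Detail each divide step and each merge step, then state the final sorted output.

Merge sort trace:

Split: [13, 18, 5, 24, 14, 2] -> [13, 18, 5] and [24, 14, 2]
  Split: [13, 18, 5] -> [13] and [18, 5]
    Split: [18, 5] -> [18] and [5]
    Merge: [18] + [5] -> [5, 18]
  Merge: [13] + [5, 18] -> [5, 13, 18]
  Split: [24, 14, 2] -> [24] and [14, 2]
    Split: [14, 2] -> [14] and [2]
    Merge: [14] + [2] -> [2, 14]
  Merge: [24] + [2, 14] -> [2, 14, 24]
Merge: [5, 13, 18] + [2, 14, 24] -> [2, 5, 13, 14, 18, 24]

Final sorted array: [2, 5, 13, 14, 18, 24]

The merge sort proceeds by recursively splitting the array and merging sorted halves.
After all merges, the sorted array is [2, 5, 13, 14, 18, 24].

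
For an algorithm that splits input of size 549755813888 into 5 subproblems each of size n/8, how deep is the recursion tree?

For divide and conquer with division factor 8:

Problem sizes at each level:
Level 0: 549755813888
Level 1: 68719476736
Level 2: 8589934592
Level 3: 1073741824
Level 4: 134217728
Level 5: 16777216
Level 6: 2097152
Level 7: 262144
Level 8: 32768
Level 9: 4096
Level 10: 512
Level 11: 64
Level 12: 8
Level 13: 1

The root is level 0 and the size-1 base case is level 13 (the tree spans levels 0 through 13, i.e. 14 levels counting the root), so the depth is the number of divisions: log_8(549755813888) = 13

The recursion tree depth is log_8(549755813888) = 13. At each level, the problem size is divided by 8, so it takes 13 divisions to reduce to a base case of size 1. The algorithm makes 5 recursive calls at each level.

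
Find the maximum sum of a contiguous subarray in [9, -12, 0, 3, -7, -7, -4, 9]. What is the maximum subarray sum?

Using Kadane's algorithm on [9, -12, 0, 3, -7, -7, -4, 9]:

Scanning through the array:
Position 1 (value -12): max_ending_here = -3, max_so_far = 9
Position 2 (value 0): max_ending_here = 0, max_so_far = 9
Position 3 (value 3): max_ending_here = 3, max_so_far = 9
Position 4 (value -7): max_ending_here = -4, max_so_far = 9
Position 5 (value -7): max_ending_here = -7, max_so_far = 9
Position 6 (value -4): max_ending_here = -4, max_so_far = 9
Position 7 (value 9): max_ending_here = 9, max_so_far = 9

Maximum subarray: [9]
Maximum sum: 9

The maximum subarray is [9] with sum 9. This subarray runs from index 0 to index 0.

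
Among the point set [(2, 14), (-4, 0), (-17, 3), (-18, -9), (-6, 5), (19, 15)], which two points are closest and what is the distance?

Computing all pairwise distances among 6 points:

d((2, 14), (-4, 0)) = 15.2315
d((2, 14), (-17, 3)) = 21.9545
d((2, 14), (-18, -9)) = 30.4795
d((2, 14), (-6, 5)) = 12.0416
d((2, 14), (19, 15)) = 17.0294
d((-4, 0), (-17, 3)) = 13.3417
d((-4, 0), (-18, -9)) = 16.6433
d((-4, 0), (-6, 5)) = 5.3852 <-- minimum
d((-4, 0), (19, 15)) = 27.4591
d((-17, 3), (-18, -9)) = 12.0416
d((-17, 3), (-6, 5)) = 11.1803
d((-17, 3), (19, 15)) = 37.9473
d((-18, -9), (-6, 5)) = 18.4391
d((-18, -9), (19, 15)) = 44.1022
d((-6, 5), (19, 15)) = 26.9258

Closest pair: (-4, 0) and (-6, 5) with distance 5.3852

The closest pair is (-4, 0) and (-6, 5) with Euclidean distance 5.3852. For 6 points, brute-force pairwise comparison is shown above. For large n, the divide-and-conquer algorithm (sort by x, recurse on halves, check the dividing strip) achieves O(n log n).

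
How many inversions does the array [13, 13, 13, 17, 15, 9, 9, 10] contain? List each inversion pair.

Finding inversions in [13, 13, 13, 17, 15, 9, 9, 10]:

(0, 5): arr[0]=13 > arr[5]=9
(0, 6): arr[0]=13 > arr[6]=9
(0, 7): arr[0]=13 > arr[7]=10
(1, 5): arr[1]=13 > arr[5]=9
(1, 6): arr[1]=13 > arr[6]=9
(1, 7): arr[1]=13 > arr[7]=10
(2, 5): arr[2]=13 > arr[5]=9
(2, 6): arr[2]=13 > arr[6]=9
(2, 7): arr[2]=13 > arr[7]=10
(3, 4): arr[3]=17 > arr[4]=15
(3, 5): arr[3]=17 > arr[5]=9
(3, 6): arr[3]=17 > arr[6]=9
(3, 7): arr[3]=17 > arr[7]=10
(4, 5): arr[4]=15 > arr[5]=9
(4, 6): arr[4]=15 > arr[6]=9
(4, 7): arr[4]=15 > arr[7]=10

Total inversions: 16

The array has 16 inversion(s): (0,5), (0,6), (0,7), (1,5), (1,6), (1,7), (2,5), (2,6), (2,7), (3,4), (3,5), (3,6), (3,7), (4,5), (4,6), (4,7). Each pair (i,j) satisfies i < j and arr[i] > arr[j].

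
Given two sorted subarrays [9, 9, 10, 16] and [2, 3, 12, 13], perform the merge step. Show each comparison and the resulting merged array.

Merging process:

Compare 9 vs 2: take 2 from right. Merged: [2]
Compare 9 vs 3: take 3 from right. Merged: [2, 3]
Compare 9 vs 12: take 9 from left. Merged: [2, 3, 9]
Compare 9 vs 12: take 9 from left. Merged: [2, 3, 9, 9]
Compare 10 vs 12: take 10 from left. Merged: [2, 3, 9, 9, 10]
Compare 16 vs 12: take 12 from right. Merged: [2, 3, 9, 9, 10, 12]
Compare 16 vs 13: take 13 from right. Merged: [2, 3, 9, 9, 10, 12, 13]
Append remaining from left: [16]. Merged: [2, 3, 9, 9, 10, 12, 13, 16]

Final merged array: [2, 3, 9, 9, 10, 12, 13, 16]
Total comparisons: 7

The merged array is [2, 3, 9, 9, 10, 12, 13, 16], requiring 7 comparisons. The merge step runs in O(n) time where n is the total number of elements.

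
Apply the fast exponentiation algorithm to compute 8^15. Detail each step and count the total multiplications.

Computing 8^15 by squaring (build up from 8^1; each line after the first costs one multiplication):

8^1 = 8
8^2 = (8^1)^2 = 8^2 = 64
8^3 = 8 * 8^2 = 8 * 64 = 512
8^6 = (8^3)^2 = 512^2 = 262144
8^7 = 8 * 8^6 = 8 * 262144 = 2097152
8^14 = (8^7)^2 = 2097152^2 = 4398046511104
8^15 = 8 * 8^14 = 8 * 4398046511104 = 35184372088832

Result: 35184372088832
Multiplications needed: 6 (6 lines after 8^1)

8^15 = 35184372088832. Using exponentiation by squaring, this requires 6 multiplications. The key idea: if the exponent is even, square the half-power; if odd, multiply by the base once.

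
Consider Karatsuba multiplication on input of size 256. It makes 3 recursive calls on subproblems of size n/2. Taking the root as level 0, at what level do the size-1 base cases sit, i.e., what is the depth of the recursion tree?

For divide and conquer with division factor 2:

Problem sizes at each level:
Level 0: 256
Level 1: 128
Level 2: 64
Level 3: 32
Level 4: 16
Level 5: 8
Level 6: 4
Level 7: 2
Level 8: 1

The root is level 0 and the size-1 base case is level 8 (the tree spans levels 0 through 8, i.e. 9 levels counting the root), so the depth is the number of divisions: log_2(256) = 8

The recursion tree depth is log_2(256) = 8. At each level, the problem size is divided by 2, so it takes 8 divisions to reduce to a base case of size 1. The algorithm makes 3 recursive calls at each level.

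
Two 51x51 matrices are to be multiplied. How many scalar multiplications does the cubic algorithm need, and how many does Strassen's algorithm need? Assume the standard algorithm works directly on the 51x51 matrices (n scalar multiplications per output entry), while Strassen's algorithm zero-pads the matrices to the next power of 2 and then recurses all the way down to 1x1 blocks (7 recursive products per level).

Matrix multiplication for 51x51 matrices:

Strassen's algorithm requires power-of-2 dimensions. Pad 51x51 to 64x64 (next power of 2).

Standard algorithm: 51^3 = 132651 multiplications
Strassen's algorithm: 7^(log2(64)) = 7^6 = 117649 multiplications
Savings: 132651 - 117649 = 15002 multiplications

Standard: 132651 multiplications (51^3). Strassen: 117649 multiplications (7^6, after padding to 64x64). Strassen reduces 8 recursive multiplications to 7 at each level.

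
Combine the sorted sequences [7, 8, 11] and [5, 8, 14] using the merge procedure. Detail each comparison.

Merging process:

Compare 7 vs 5: take 5 from right. Merged: [5]
Compare 7 vs 8: take 7 from left. Merged: [5, 7]
Compare 8 vs 8: take 8 from left. Merged: [5, 7, 8]
Compare 11 vs 8: take 8 from right. Merged: [5, 7, 8, 8]
Compare 11 vs 14: take 11 from left. Merged: [5, 7, 8, 8, 11]
Append remaining from right: [14]. Merged: [5, 7, 8, 8, 11, 14]

Final merged array: [5, 7, 8, 8, 11, 14]
Total comparisons: 5

The merged array is [5, 7, 8, 8, 11, 14], requiring 5 comparisons. The merge step runs in O(n) time where n is the total number of elements.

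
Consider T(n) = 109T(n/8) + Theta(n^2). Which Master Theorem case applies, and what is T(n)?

Master Theorem for T(n) = 109T(n/8) + O(n^2):

a = 109, b = 8, c = 2
log_b(a) = log_8(109) = 2.2561

Case 1: c = 2 < log_8(109) = 2.2561
T(n) = O(n^(log_8 109))

For T(n) = 109T(n/8) + O(n^2): log_8(109) = 2.2561. This is Case 1 of the Master Theorem (c < log_b(a), work dominated by leaves), giving O(n^(log_8 109)).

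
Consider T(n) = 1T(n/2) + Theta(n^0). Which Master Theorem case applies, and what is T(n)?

Master Theorem for T(n) = 1T(n/2) + O(n^0):

a = 1, b = 2, c = 0
log_b(a) = log_2(1) = 0.0000

Case 2: c = 0 = log_2(1) = 0.0000
T(n) = O(n^0 log n) = O(log n)

For T(n) = 1T(n/2) + O(n^0): log_2(1) = 0.0000. This is Case 2 of the Master Theorem (c = log_b(a), equal work at all levels), giving O(log n).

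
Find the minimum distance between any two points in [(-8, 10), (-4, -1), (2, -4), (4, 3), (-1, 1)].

Computing all pairwise distances among 5 points:

d((-8, 10), (-4, -1)) = 11.7047
d((-8, 10), (2, -4)) = 17.2047
d((-8, 10), (4, 3)) = 13.8924
d((-8, 10), (-1, 1)) = 11.4018
d((-4, -1), (2, -4)) = 6.7082
d((-4, -1), (4, 3)) = 8.9443
d((-4, -1), (-1, 1)) = 3.6056 <-- minimum
d((2, -4), (4, 3)) = 7.2801
d((2, -4), (-1, 1)) = 5.831
d((4, 3), (-1, 1)) = 5.3852

Closest pair: (-4, -1) and (-1, 1) with distance 3.6056

The closest pair is (-4, -1) and (-1, 1) with Euclidean distance 3.6056. For 5 points, brute-force pairwise comparison is shown above. For large n, the divide-and-conquer algorithm (sort by x, recurse on halves, check the dividing strip) achieves O(n log n).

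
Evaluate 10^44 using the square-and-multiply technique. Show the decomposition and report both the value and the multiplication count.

Computing 10^44 by squaring (build up from 10^1; each line after the first costs one multiplication):

10^1 = 10
10^2 = (10^1)^2 = 10^2 = 100
10^4 = (10^2)^2 = 100^2 = 10000
10^5 = 10 * 10^4 = 10 * 10000 = 100000
10^10 = (10^5)^2 = 100000^2 = 10000000000
10^11 = 10 * 10^10 = 10 * 10000000000 = 100000000000
10^22 = (10^11)^2 = 100000000000^2 = 10000000000000000000000
10^44 = (10^22)^2 = 10000000000000000000000^2 = 100000000000000000000000000000000000000000000

Result: 100000000000000000000000000000000000000000000
Multiplications needed: 7 (7 lines after 10^1)

10^44 = 100000000000000000000000000000000000000000000. Using exponentiation by squaring, this requires 7 multiplications. The key idea: if the exponent is even, square the half-power; if odd, multiply by the base once.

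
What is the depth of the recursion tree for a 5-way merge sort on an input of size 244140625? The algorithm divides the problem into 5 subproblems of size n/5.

For divide and conquer with division factor 5:

Problem sizes at each level:
Level 0: 244140625
Level 1: 48828125
Level 2: 9765625
Level 3: 1953125
Level 4: 390625
Level 5: 78125
Level 6: 15625
Level 7: 3125
Level 8: 625
Level 9: 125
Level 10: 25
Level 11: 5
Level 12: 1

The root is level 0 and the size-1 base case is level 12 (the tree spans levels 0 through 12, i.e. 13 levels counting the root), so the depth is the number of divisions: log_5(244140625) = 12

The recursion tree depth is log_5(244140625) = 12. At each level, the problem size is divided by 5, so it takes 12 divisions to reduce to a base case of size 1. The algorithm makes 5 recursive calls at each level.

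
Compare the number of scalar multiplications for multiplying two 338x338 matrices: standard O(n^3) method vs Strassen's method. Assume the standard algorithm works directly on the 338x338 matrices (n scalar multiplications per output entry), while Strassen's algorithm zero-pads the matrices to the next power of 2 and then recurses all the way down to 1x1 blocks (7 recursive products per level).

Matrix multiplication for 338x338 matrices:

Strassen's algorithm requires power-of-2 dimensions. Pad 338x338 to 512x512 (next power of 2).

Standard algorithm: 338^3 = 38614472 multiplications
Strassen's algorithm: 7^(log2(512)) = 7^9 = 40353607 multiplications
Difference: 38614472 - 40353607 = -1739135 (Strassen uses MORE here due to padding overhead — for small or just-over-power-of-2 n, padding can outweigh the per-level savings)

Standard: 38614472 multiplications (338^3). Strassen: 40353607 multiplications (7^9, after padding to 512x512). Strassen reduces 8 recursive multiplications to 7 at each level.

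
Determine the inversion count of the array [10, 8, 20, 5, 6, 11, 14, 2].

Finding inversions in [10, 8, 20, 5, 6, 11, 14, 2]:

(0, 1): arr[0]=10 > arr[1]=8
(0, 3): arr[0]=10 > arr[3]=5
(0, 4): arr[0]=10 > arr[4]=6
(0, 7): arr[0]=10 > arr[7]=2
(1, 3): arr[1]=8 > arr[3]=5
(1, 4): arr[1]=8 > arr[4]=6
(1, 7): arr[1]=8 > arr[7]=2
(2, 3): arr[2]=20 > arr[3]=5
(2, 4): arr[2]=20 > arr[4]=6
(2, 5): arr[2]=20 > arr[5]=11
(2, 6): arr[2]=20 > arr[6]=14
(2, 7): arr[2]=20 > arr[7]=2
(3, 7): arr[3]=5 > arr[7]=2
(4, 7): arr[4]=6 > arr[7]=2
(5, 7): arr[5]=11 > arr[7]=2
(6, 7): arr[6]=14 > arr[7]=2

Total inversions: 16

The array has 16 inversion(s): (0,1), (0,3), (0,4), (0,7), (1,3), (1,4), (1,7), (2,3), (2,4), (2,5), (2,6), (2,7), (3,7), (4,7), (5,7), (6,7). Each pair (i,j) satisfies i < j and arr[i] > arr[j].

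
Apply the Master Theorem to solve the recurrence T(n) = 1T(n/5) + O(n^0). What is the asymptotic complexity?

Master Theorem for T(n) = 1T(n/5) + O(n^0):

a = 1, b = 5, c = 0
log_b(a) = log_5(1) = 0.0000

Case 2: c = 0 = log_5(1) = 0.0000
T(n) = O(n^0 log n) = O(log n)

For T(n) = 1T(n/5) + O(n^0): log_5(1) = 0.0000. This is Case 2 of the Master Theorem (c = log_b(a), equal work at all levels), giving O(log n).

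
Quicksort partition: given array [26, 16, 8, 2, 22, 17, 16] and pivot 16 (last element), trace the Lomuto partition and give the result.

Lomuto partition with pivot = 16:

Initial array: [26, 16, 8, 2, 22, 17, 16]

arr[0]=26 > 16: no swap
arr[1]=16 <= 16: swap with position 0, array becomes [16, 26, 8, 2, 22, 17, 16]
arr[2]=8 <= 16: swap with position 1, array becomes [16, 8, 26, 2, 22, 17, 16]
arr[3]=2 <= 16: swap with position 2, array becomes [16, 8, 2, 26, 22, 17, 16]
arr[4]=22 > 16: no swap
arr[5]=17 > 16: no swap

Place pivot at position 3: [16, 8, 2, 16, 22, 17, 26]
Pivot position: 3

After partitioning with pivot 16, the array becomes [16, 8, 2, 16, 22, 17, 26]. The pivot is placed at index 3. All elements to the left of the pivot are <= 16, and all elements to the right are > 16.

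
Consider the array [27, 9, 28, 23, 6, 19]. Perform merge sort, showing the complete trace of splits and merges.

Merge sort trace:

Split: [27, 9, 28, 23, 6, 19] -> [27, 9, 28] and [23, 6, 19]
  Split: [27, 9, 28] -> [27] and [9, 28]
    Split: [9, 28] -> [9] and [28]
    Merge: [9] + [28] -> [9, 28]
  Merge: [27] + [9, 28] -> [9, 27, 28]
  Split: [23, 6, 19] -> [23] and [6, 19]
    Split: [6, 19] -> [6] and [19]
    Merge: [6] + [19] -> [6, 19]
  Merge: [23] + [6, 19] -> [6, 19, 23]
Merge: [9, 27, 28] + [6, 19, 23] -> [6, 9, 19, 23, 27, 28]

Final sorted array: [6, 9, 19, 23, 27, 28]

The merge sort proceeds by recursively splitting the array and merging sorted halves.
After all merges, the sorted array is [6, 9, 19, 23, 27, 28].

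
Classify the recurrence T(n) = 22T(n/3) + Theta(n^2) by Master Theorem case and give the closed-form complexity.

Master Theorem for T(n) = 22T(n/3) + O(n^2):

a = 22, b = 3, c = 2
log_b(a) = log_3(22) = 2.8136

Case 1: c = 2 < log_3(22) = 2.8136
T(n) = O(n^(log_3 22))

For T(n) = 22T(n/3) + O(n^2): log_3(22) = 2.8136. This is Case 1 of the Master Theorem (c < log_b(a), work dominated by leaves), giving O(n^(log_3 22)).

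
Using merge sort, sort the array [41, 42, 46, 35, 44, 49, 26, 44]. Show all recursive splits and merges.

Merge sort trace:

Split: [41, 42, 46, 35, 44, 49, 26, 44] -> [41, 42, 46, 35] and [44, 49, 26, 44]
  Split: [41, 42, 46, 35] -> [41, 42] and [46, 35]
    Split: [41, 42] -> [41] and [42]
    Merge: [41] + [42] -> [41, 42]
    Split: [46, 35] -> [46] and [35]
    Merge: [46] + [35] -> [35, 46]
  Merge: [41, 42] + [35, 46] -> [35, 41, 42, 46]
  Split: [44, 49, 26, 44] -> [44, 49] and [26, 44]
    Split: [44, 49] -> [44] and [49]
    Merge: [44] + [49] -> [44, 49]
    Split: [26, 44] -> [26] and [44]
    Merge: [26] + [44] -> [26, 44]
  Merge: [44, 49] + [26, 44] -> [26, 44, 44, 49]
Merge: [35, 41, 42, 46] + [26, 44, 44, 49] -> [26, 35, 41, 42, 44, 44, 46, 49]

Final sorted array: [26, 35, 41, 42, 44, 44, 46, 49]

The merge sort proceeds by recursively splitting the array and merging sorted halves.
After all merges, the sorted array is [26, 35, 41, 42, 44, 44, 46, 49].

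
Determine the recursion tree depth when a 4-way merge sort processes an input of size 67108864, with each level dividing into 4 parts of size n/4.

For divide and conquer with division factor 4:

Problem sizes at each level:
Level 0: 67108864
Level 1: 16777216
Level 2: 4194304
Level 3: 1048576
Level 4: 262144
Level 5: 65536
Level 6: 16384
Level 7: 4096
Level 8: 1024
Level 9: 256
Level 10: 64
Level 11: 16
Level 12: 4
Level 13: 1

The root is level 0 and the size-1 base case is level 13 (the tree spans levels 0 through 13, i.e. 14 levels counting the root), so the depth is the number of divisions: log_4(67108864) = 13

The recursion tree depth is log_4(67108864) = 13. At each level, the problem size is divided by 4, so it takes 13 divisions to reduce to a base case of size 1. The algorithm makes 4 recursive calls at each level.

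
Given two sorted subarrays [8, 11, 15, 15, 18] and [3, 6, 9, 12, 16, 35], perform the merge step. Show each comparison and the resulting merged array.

Merging process:

Compare 8 vs 3: take 3 from right. Merged: [3]
Compare 8 vs 6: take 6 from right. Merged: [3, 6]
Compare 8 vs 9: take 8 from left. Merged: [3, 6, 8]
Compare 11 vs 9: take 9 from right. Merged: [3, 6, 8, 9]
Compare 11 vs 12: take 11 from left. Merged: [3, 6, 8, 9, 11]
Compare 15 vs 12: take 12 from right. Merged: [3, 6, 8, 9, 11, 12]
Compare 15 vs 16: take 15 from left. Merged: [3, 6, 8, 9, 11, 12, 15]
Compare 15 vs 16: take 15 from left. Merged: [3, 6, 8, 9, 11, 12, 15, 15]
Compare 18 vs 16: take 16 from right. Merged: [3, 6, 8, 9, 11, 12, 15, 15, 16]
Compare 18 vs 35: take 18 from left. Merged: [3, 6, 8, 9, 11, 12, 15, 15, 16, 18]
Append remaining from right: [35]. Merged: [3, 6, 8, 9, 11, 12, 15, 15, 16, 18, 35]

Final merged array: [3, 6, 8, 9, 11, 12, 15, 15, 16, 18, 35]
Total comparisons: 10

The merged array is [3, 6, 8, 9, 11, 12, 15, 15, 16, 18, 35], requiring 10 comparisons. The merge step runs in O(n) time where n is the total number of elements.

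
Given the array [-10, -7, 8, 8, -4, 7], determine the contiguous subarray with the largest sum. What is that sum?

Using Kadane's algorithm on [-10, -7, 8, 8, -4, 7]:

Scanning through the array:
Position 1 (value -7): max_ending_here = -7, max_so_far = -7
Position 2 (value 8): max_ending_here = 8, max_so_far = 8
Position 3 (value 8): max_ending_here = 16, max_so_far = 16
Position 4 (value -4): max_ending_here = 12, max_so_far = 16
Position 5 (value 7): max_ending_here = 19, max_so_far = 19

Maximum subarray: [8, 8, -4, 7]
Maximum sum: 19

The maximum subarray is [8, 8, -4, 7] with sum 19. This subarray runs from index 2 to index 5.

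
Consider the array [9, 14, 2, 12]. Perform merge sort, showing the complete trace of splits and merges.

Merge sort trace:

Split: [9, 14, 2, 12] -> [9, 14] and [2, 12]
  Split: [9, 14] -> [9] and [14]
  Merge: [9] + [14] -> [9, 14]
  Split: [2, 12] -> [2] and [12]
  Merge: [2] + [12] -> [2, 12]
Merge: [9, 14] + [2, 12] -> [2, 9, 12, 14]

Final sorted array: [2, 9, 12, 14]

The merge sort proceeds by recursively splitting the array and merging sorted halves.
After all merges, the sorted array is [2, 9, 12, 14].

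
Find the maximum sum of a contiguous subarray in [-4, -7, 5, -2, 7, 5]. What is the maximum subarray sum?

Using Kadane's algorithm on [-4, -7, 5, -2, 7, 5]:

Scanning through the array:
Position 1 (value -7): max_ending_here = -7, max_so_far = -4
Position 2 (value 5): max_ending_here = 5, max_so_far = 5
Position 3 (value -2): max_ending_here = 3, max_so_far = 5
Position 4 (value 7): max_ending_here = 10, max_so_far = 10
Position 5 (value 5): max_ending_here = 15, max_so_far = 15

Maximum subarray: [5, -2, 7, 5]
Maximum sum: 15

The maximum subarray is [5, -2, 7, 5] with sum 15. This subarray runs from index 2 to index 5.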